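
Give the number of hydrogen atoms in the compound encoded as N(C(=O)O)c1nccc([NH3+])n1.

7

Hydrogens are implicit in SMILES; fill each atom to its normal valence:
  2 × C (aromatic): 1 H each → 2
  2 × C (aromatic): no H
  2 × N (aromatic): no H
  1 × C: no H
  1 × N (charge +1): 3 H
  1 × N: 1 H
  1 × O: 1 H
  1 × O: no H
  Total hydrogens = 7.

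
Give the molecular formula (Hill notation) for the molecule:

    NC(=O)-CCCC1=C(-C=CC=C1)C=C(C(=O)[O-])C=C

C15H16NO3-

Heavy atoms from the SMILES: 15 C, 1 N, 3 O.
Implicit hydrogens by atom environment:
  4 × C: 2 H each → 8
  4 × C (aromatic): 1 H each → 4
  3 × C: no H
  2 × C: 1 H each → 2
  2 × C (aromatic): no H
  2 × O: no H
  1 × N: 2 H
  1 × O (charge -1): no H
  Total hydrogens = 16.
Net charge -1.
Molecular formula: C15H16NO3-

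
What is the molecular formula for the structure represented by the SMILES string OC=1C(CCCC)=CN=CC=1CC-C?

Heavy atoms from the SMILES: 12 C, 1 N, 1 O.
Implicit hydrogens by atom environment:
  5 × C: 2 H each → 10
  3 × C (aromatic): no H
  2 × C: 3 H each → 6
  2 × C (aromatic): 1 H each → 2
  1 × N (aromatic): no H
  1 × O: 1 H
  Total hydrogens = 19.
Molecular formula: C12H19NO

C12H19NO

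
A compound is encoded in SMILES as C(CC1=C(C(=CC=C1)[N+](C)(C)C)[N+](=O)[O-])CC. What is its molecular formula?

C13H21N2O2+

Heavy atoms from the SMILES: 13 C, 2 N, 2 O.
Implicit hydrogens by atom environment:
  4 × C: 3 H each → 12
  3 × C: 2 H each → 6
  3 × C (aromatic): 1 H each → 3
  3 × C (aromatic): no H
  2 × N (charge +1): no H
  1 × O: no H
  1 × O (charge -1): no H
  Total hydrogens = 21.
Net charge +1.
Molecular formula: C13H21N2O2+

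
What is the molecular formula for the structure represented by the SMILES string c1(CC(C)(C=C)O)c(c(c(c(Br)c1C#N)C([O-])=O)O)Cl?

C13H10BrClNO4-

Heavy atoms from the SMILES: 1 Br, 13 C, 1 Cl, 1 N, 4 O.
Implicit hydrogens by atom environment:
  6 × C (aromatic): no H
  3 × C: no H
  2 × C: 2 H each → 4
  2 × O: 1 H each → 2
  1 × Br: no H
  1 × C: 3 H
  1 × C: 1 H
  1 × Cl: no H
  1 × N: no H
  1 × O: no H
  1 × O (charge -1): no H
  Total hydrogens = 10.
Net charge -1.
Molecular formula: C13H10BrClNO4-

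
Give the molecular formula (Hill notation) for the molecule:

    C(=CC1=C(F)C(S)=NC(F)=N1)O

C6H4F2N2OS

Heavy atoms from the SMILES: 6 C, 2 F, 2 N, 1 O, 1 S.
Implicit hydrogens by atom environment:
  4 × C (aromatic): no H
  2 × C: 1 H each → 2
  2 × F: no H
  2 × N (aromatic): no H
  1 × O: 1 H
  1 × S: 1 H
  Total hydrogens = 4.
Molecular formula: C6H4F2N2OS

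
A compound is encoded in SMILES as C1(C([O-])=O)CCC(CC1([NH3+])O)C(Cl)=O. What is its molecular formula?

Heavy atoms from the SMILES: 8 C, 1 Cl, 1 N, 4 O.
Implicit hydrogens by atom environment:
  3 × C: 2 H each → 6
  3 × C: no H
  2 × C: 1 H each → 2
  2 × O: no H
  1 × Cl: no H
  1 × N (charge +1): 3 H
  1 × O: 1 H
  1 × O (charge -1): no H
  Total hydrogens = 12.
Molecular formula: C8H12ClNO4

C8H12ClNO4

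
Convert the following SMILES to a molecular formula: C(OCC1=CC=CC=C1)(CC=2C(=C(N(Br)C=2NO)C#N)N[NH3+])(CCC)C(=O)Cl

C18H22BrClN5O3+

Heavy atoms from the SMILES: 1 Br, 18 C, 1 Cl, 5 N, 3 O.
Implicit hydrogens by atom environment:
  5 × C (aromatic): 1 H each → 5
  5 × C (aromatic): no H
  4 × C: 2 H each → 8
  3 × C: no H
  2 × N: 1 H each → 2
  2 × O: no H
  1 × Br: no H
  1 × C: 3 H
  1 × Cl: no H
  1 × N (charge +1): 3 H
  1 × N (aromatic): no H
  1 × N: no H
  1 × O: 1 H
  Total hydrogens = 22.
Net charge +1.
Molecular formula: C18H22BrClN5O3+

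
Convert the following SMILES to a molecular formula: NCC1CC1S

C4H9NS

Heavy atoms from the SMILES: 4 C, 1 N, 1 S.
Implicit hydrogens by atom environment:
  2 × C: 2 H each → 4
  2 × C: 1 H each → 2
  1 × N: 2 H
  1 × S: 1 H
  Total hydrogens = 9.
Molecular formula: C4H9NS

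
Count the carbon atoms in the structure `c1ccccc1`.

6

The symbol for carbon appears 6 times in the SMILES. Lowercase c denotes aromatic carbon and counts toward C.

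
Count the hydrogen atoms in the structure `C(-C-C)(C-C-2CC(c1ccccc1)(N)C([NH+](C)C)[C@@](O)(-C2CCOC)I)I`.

Hydrogens are implicit in SMILES; fill each atom to its normal valence:
  5 × C: 2 H each → 10
  5 × C (aromatic): 1 H each → 5
  4 × C: 3 H each → 12
  4 × C: 1 H each → 4
  2 × C: no H
  2 × I: no H
  1 × C (aromatic): no H
  1 × N: 2 H
  1 × N (charge +1): 1 H
  1 × O: 1 H
  1 × O: no H
  Total hydrogens = 35.

35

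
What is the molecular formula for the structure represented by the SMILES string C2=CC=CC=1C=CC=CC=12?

C10H8

Heavy atoms from the SMILES: 10 C.
Implicit hydrogens by atom environment:
  8 × C (aromatic): 1 H each → 8
  2 × C (aromatic): no H
  Total hydrogens = 8.
Molecular formula: C10H8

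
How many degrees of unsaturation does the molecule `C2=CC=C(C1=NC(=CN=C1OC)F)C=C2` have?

8

Molecular formula from the SMILES: C11H9FN2O.
DoU = (2C + 2 + N − H − X)/2 = (2·11 + 2 + 2 − 9 − 1)/2 = 16/2 = 8.
(Structurally: 2 ring(s) + 6 π bond(s) = 8.)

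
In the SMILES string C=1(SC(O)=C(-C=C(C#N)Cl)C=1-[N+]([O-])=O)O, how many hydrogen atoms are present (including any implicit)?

3

Hydrogens are implicit in SMILES; fill each atom to its normal valence:
  4 × C (aromatic): no H
  2 × C: no H
  2 × O: 1 H each → 2
  1 × C: 1 H
  1 × Cl: no H
  1 × N (charge +1): no H
  1 × N: no H
  1 × O: no H
  1 × O (charge -1): no H
  1 × S (aromatic): no H
  Total hydrogens = 3.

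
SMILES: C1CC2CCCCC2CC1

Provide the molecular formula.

C10H18

Heavy atoms from the SMILES: 10 C.
Implicit hydrogens by atom environment:
  8 × C: 2 H each → 16
  2 × C: 1 H each → 2
  Total hydrogens = 18.
Molecular formula: C10H18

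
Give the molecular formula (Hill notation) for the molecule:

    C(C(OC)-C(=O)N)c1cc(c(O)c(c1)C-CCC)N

C14H22N2O3

Heavy atoms from the SMILES: 14 C, 2 N, 3 O.
Implicit hydrogens by atom environment:
  4 × C: 2 H each → 8
  4 × C (aromatic): no H
  2 × C: 3 H each → 6
  2 × C (aromatic): 1 H each → 2
  2 × N: 2 H each → 4
  2 × O: no H
  1 × C: 1 H
  1 × C: no H
  1 × O: 1 H
  Total hydrogens = 22.
Molecular formula: C14H22N2O3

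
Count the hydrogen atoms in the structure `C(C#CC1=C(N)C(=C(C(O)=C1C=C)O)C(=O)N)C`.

14

Hydrogens are implicit in SMILES; fill each atom to its normal valence:
  6 × C (aromatic): no H
  3 × C: no H
  2 × C: 2 H each → 4
  2 × N: 2 H each → 4
  2 × O: 1 H each → 2
  1 × C: 3 H
  1 × C: 1 H
  1 × O: no H
  Total hydrogens = 14.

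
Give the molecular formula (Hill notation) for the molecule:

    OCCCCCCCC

C8H18O

Heavy atoms from the SMILES: 8 C, 1 O.
Implicit hydrogens by atom environment:
  7 × C: 2 H each → 14
  1 × C: 3 H
  1 × O: 1 H
  Total hydrogens = 18.
Molecular formula: C8H18O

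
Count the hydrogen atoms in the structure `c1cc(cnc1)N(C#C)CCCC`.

14

Hydrogens are implicit in SMILES; fill each atom to its normal valence:
  4 × C (aromatic): 1 H each → 4
  3 × C: 2 H each → 6
  1 × C: 3 H
  1 × C: 1 H
  1 × C (aromatic): no H
  1 × C: no H
  1 × N (aromatic): no H
  1 × N: no H
  Total hydrogens = 14.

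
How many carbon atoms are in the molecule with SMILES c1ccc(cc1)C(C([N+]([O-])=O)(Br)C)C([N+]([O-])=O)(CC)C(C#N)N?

The symbol for carbon appears 14 times in the SMILES. Lowercase c denotes aromatic carbon and counts toward C.

14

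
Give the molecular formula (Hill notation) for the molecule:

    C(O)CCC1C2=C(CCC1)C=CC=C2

C13H18O

Heavy atoms from the SMILES: 13 C, 1 O.
Implicit hydrogens by atom environment:
  6 × C: 2 H each → 12
  4 × C (aromatic): 1 H each → 4
  2 × C (aromatic): no H
  1 × C: 1 H
  1 × O: 1 H
  Total hydrogens = 18.
Molecular formula: C13H18O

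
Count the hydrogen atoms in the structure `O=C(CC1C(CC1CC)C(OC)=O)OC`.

Hydrogens are implicit in SMILES; fill each atom to its normal valence:
  4 × O: no H
  3 × C: 3 H each → 9
  3 × C: 2 H each → 6
  3 × C: 1 H each → 3
  2 × C: no H
  Total hydrogens = 18.

18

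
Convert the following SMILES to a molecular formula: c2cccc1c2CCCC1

Heavy atoms from the SMILES: 10 C.
Implicit hydrogens by atom environment:
  4 × C: 2 H each → 8
  4 × C (aromatic): 1 H each → 4
  2 × C (aromatic): no H
  Total hydrogens = 12.
Molecular formula: C10H12

C10H12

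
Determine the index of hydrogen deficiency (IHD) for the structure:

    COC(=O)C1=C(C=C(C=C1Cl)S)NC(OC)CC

Molecular formula from the SMILES: C12H16ClNO3S.
DoU = (2C + 2 + N − H − X)/2 = (2·12 + 2 + 1 − 16 − 1)/2 = 10/2 = 5.
(Structurally: 1 ring(s) + 4 π bond(s) = 5.)

5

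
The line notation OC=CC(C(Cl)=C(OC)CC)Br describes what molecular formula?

C8H12BrClO2

Heavy atoms from the SMILES: 1 Br, 8 C, 1 Cl, 2 O.
Implicit hydrogens by atom environment:
  3 × C: 1 H each → 3
  2 × C: 3 H each → 6
  2 × C: no H
  1 × Br: no H
  1 × C: 2 H
  1 × Cl: no H
  1 × O: 1 H
  1 × O: no H
  Total hydrogens = 12.
Molecular formula: C8H12BrClO2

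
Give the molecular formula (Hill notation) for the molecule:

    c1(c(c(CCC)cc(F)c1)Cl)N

Heavy atoms from the SMILES: 9 C, 1 Cl, 1 F, 1 N.
Implicit hydrogens by atom environment:
  4 × C (aromatic): no H
  2 × C: 2 H each → 4
  2 × C (aromatic): 1 H each → 2
  1 × C: 3 H
  1 × Cl: no H
  1 × F: no H
  1 × N: 2 H
  Total hydrogens = 11.
Molecular formula: C9H11ClFN

C9H11ClFN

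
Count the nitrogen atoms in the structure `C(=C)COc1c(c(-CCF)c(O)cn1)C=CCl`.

The symbol for nitrogen appears 1 time in the SMILES.

1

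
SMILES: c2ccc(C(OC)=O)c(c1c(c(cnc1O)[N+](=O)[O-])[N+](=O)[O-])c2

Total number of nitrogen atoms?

The symbol for nitrogen appears 3 times in the SMILES.

3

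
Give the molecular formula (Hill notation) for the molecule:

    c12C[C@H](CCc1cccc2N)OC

C11H15NO

Heavy atoms from the SMILES: 11 C, 1 N, 1 O.
Implicit hydrogens by atom environment:
  3 × C: 2 H each → 6
  3 × C (aromatic): 1 H each → 3
  3 × C (aromatic): no H
  1 × C: 3 H
  1 × C: 1 H
  1 × N: 2 H
  1 × O: no H
  Total hydrogens = 15.
Molecular formula: C11H15NO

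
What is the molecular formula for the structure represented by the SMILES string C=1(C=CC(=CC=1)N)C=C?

C8H9N

Heavy atoms from the SMILES: 8 C, 1 N.
Implicit hydrogens by atom environment:
  4 × C (aromatic): 1 H each → 4
  2 × C (aromatic): no H
  1 × C: 2 H
  1 × C: 1 H
  1 × N: 2 H
  Total hydrogens = 9.
Molecular formula: C8H9N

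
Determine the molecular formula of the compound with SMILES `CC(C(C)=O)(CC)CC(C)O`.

C9H18O2

Heavy atoms from the SMILES: 9 C, 2 O.
Implicit hydrogens by atom environment:
  4 × C: 3 H each → 12
  2 × C: 2 H each → 4
  2 × C: no H
  1 × C: 1 H
  1 × O: 1 H
  1 × O: no H
  Total hydrogens = 18.
Molecular formula: C9H18O2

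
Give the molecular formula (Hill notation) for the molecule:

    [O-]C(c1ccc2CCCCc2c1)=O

C11H11O2-

Heavy atoms from the SMILES: 11 C, 2 O.
Implicit hydrogens by atom environment:
  4 × C: 2 H each → 8
  3 × C (aromatic): 1 H each → 3
  3 × C (aromatic): no H
  1 × C: no H
  1 × O: no H
  1 × O (charge -1): no H
  Total hydrogens = 11.
Net charge -1.
Molecular formula: C11H11O2-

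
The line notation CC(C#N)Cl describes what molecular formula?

Heavy atoms from the SMILES: 3 C, 1 Cl, 1 N.
Implicit hydrogens by atom environment:
  1 × C: 3 H
  1 × C: 1 H
  1 × C: no H
  1 × Cl: no H
  1 × N: no H
  Total hydrogens = 4.
Molecular formula: C3H4ClN

C3H4ClN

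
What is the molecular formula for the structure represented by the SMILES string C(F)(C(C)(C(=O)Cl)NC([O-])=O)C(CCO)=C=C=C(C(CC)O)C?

Heavy atoms from the SMILES: 15 C, 1 Cl, 1 F, 1 N, 5 O.
Implicit hydrogens by atom environment:
  7 × C: no H
  3 × C: 3 H each → 9
  3 × C: 2 H each → 6
  2 × C: 1 H each → 2
  2 × O: 1 H each → 2
  2 × O: no H
  1 × Cl: no H
  1 × F: no H
  1 × N: 1 H
  1 × O (charge -1): no H
  Total hydrogens = 20.
Net charge -1.
Molecular formula: C15H20ClFNO5-

C15H20ClFNO5-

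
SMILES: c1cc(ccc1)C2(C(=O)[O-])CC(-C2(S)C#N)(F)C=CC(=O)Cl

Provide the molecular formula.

Heavy atoms from the SMILES: 15 C, 1 Cl, 1 F, 1 N, 3 O, 1 S.
Implicit hydrogens by atom environment:
  6 × C: no H
  5 × C (aromatic): 1 H each → 5
  2 × C: 1 H each → 2
  2 × O: no H
  1 × C: 2 H
  1 × C (aromatic): no H
  1 × Cl: no H
  1 × F: no H
  1 × N: no H
  1 × O (charge -1): no H
  1 × S: 1 H
  Total hydrogens = 10.
Net charge -1.
Molecular formula: C15H10ClFNO3S-

C15H10ClFNO3S-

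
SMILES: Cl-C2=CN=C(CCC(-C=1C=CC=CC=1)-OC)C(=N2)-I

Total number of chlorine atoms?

The symbol for chlorine appears 1 time in the SMILES.

1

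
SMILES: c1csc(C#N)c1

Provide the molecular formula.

C5H3NS

Heavy atoms from the SMILES: 5 C, 1 N, 1 S.
Implicit hydrogens by atom environment:
  3 × C (aromatic): 1 H each → 3
  1 × C (aromatic): no H
  1 × C: no H
  1 × N: no H
  1 × S (aromatic): no H
  Total hydrogens = 3.
Molecular formula: C5H3NS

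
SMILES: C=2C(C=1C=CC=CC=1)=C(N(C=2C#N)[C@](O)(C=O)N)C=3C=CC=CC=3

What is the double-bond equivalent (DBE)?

Molecular formula from the SMILES: C19H15N3O2.
DoU = (2C + 2 + N − H − X)/2 = (2·19 + 2 + 3 − 15 − 0)/2 = 28/2 = 14.
(Structurally: 3 ring(s) + 11 π bond(s) = 14.)

14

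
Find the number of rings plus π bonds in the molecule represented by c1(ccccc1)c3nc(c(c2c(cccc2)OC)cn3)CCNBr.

Molecular formula from the SMILES: C19H18BrN3O.
DoU = (2C + 2 + N − H − X)/2 = (2·19 + 2 + 3 − 18 − 1)/2 = 24/2 = 12.
(Structurally: 3 ring(s) + 9 π bond(s) = 12.)

12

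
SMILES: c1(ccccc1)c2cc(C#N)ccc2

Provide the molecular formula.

C13H9N

Heavy atoms from the SMILES: 13 C, 1 N.
Implicit hydrogens by atom environment:
  9 × C (aromatic): 1 H each → 9
  3 × C (aromatic): no H
  1 × C: no H
  1 × N: no H
  Total hydrogens = 9.
Molecular formula: C13H9N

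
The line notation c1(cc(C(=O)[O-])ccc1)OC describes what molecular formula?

Heavy atoms from the SMILES: 8 C, 3 O.
Implicit hydrogens by atom environment:
  4 × C (aromatic): 1 H each → 4
  2 × C (aromatic): no H
  2 × O: no H
  1 × C: 3 H
  1 × C: no H
  1 × O (charge -1): no H
  Total hydrogens = 7.
Net charge -1.
Molecular formula: C8H7O3-

C8H7O3-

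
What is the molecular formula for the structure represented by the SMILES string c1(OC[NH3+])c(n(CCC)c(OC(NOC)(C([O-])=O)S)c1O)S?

C11H19N3O6S2

Heavy atoms from the SMILES: 11 C, 3 N, 6 O, 2 S.
Implicit hydrogens by atom environment:
  4 × C (aromatic): no H
  4 × O: no H
  3 × C: 2 H each → 6
  2 × C: 3 H each → 6
  2 × C: no H
  2 × S: 1 H each → 2
  1 × N (charge +1): 3 H
  1 × N: 1 H
  1 × N (aromatic): no H
  1 × O: 1 H
  1 × O (charge -1): no H
  Total hydrogens = 19.
Molecular formula: C11H19N3O6S2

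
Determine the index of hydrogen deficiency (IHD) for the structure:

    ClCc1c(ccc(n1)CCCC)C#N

Molecular formula from the SMILES: C11H13ClN2.
DoU = (2C + 2 + N − H − X)/2 = (2·11 + 2 + 2 − 13 − 1)/2 = 12/2 = 6.
(Structurally: 1 ring(s) + 5 π bond(s) = 6.)

6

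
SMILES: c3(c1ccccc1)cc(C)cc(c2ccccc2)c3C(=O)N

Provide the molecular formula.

C20H17NO

Heavy atoms from the SMILES: 20 C, 1 N, 1 O.
Implicit hydrogens by atom environment:
  12 × C (aromatic): 1 H each → 12
  6 × C (aromatic): no H
  1 × C: 3 H
  1 × C: no H
  1 × N: 2 H
  1 × O: no H
  Total hydrogens = 17.
Molecular formula: C20H17NO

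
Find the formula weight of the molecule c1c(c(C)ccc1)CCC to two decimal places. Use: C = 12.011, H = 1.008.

Molecular formula: C10H14.
M = 10×12.011 + 14×1.008 = 134.22 g/mol.

134.22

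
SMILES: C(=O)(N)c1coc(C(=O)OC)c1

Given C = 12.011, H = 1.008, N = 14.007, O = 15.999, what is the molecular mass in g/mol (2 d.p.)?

169.14

Molecular formula: C7H7NO4.
M = 7×12.011 + 7×1.008 + 1×14.007 + 4×15.999 = 169.14 g/mol.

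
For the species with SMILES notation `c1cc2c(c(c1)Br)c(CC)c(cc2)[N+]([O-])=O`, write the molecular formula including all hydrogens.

Heavy atoms from the SMILES: 1 Br, 12 C, 1 N, 2 O.
Implicit hydrogens by atom environment:
  5 × C (aromatic): 1 H each → 5
  5 × C (aromatic): no H
  1 × Br: no H
  1 × C: 3 H
  1 × C: 2 H
  1 × N (charge +1): no H
  1 × O: no H
  1 × O (charge -1): no H
  Total hydrogens = 10.
Molecular formula: C12H10BrNO2

C12H10BrNO2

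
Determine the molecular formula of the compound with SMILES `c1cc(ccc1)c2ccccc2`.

Heavy atoms from the SMILES: 12 C.
Implicit hydrogens by atom environment:
  10 × C (aromatic): 1 H each → 10
  2 × C (aromatic): no H
  Total hydrogens = 10.
Molecular formula: C12H10

C12H10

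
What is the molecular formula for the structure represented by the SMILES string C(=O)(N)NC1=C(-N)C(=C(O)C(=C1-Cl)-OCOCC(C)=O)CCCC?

C15H22ClN3O5

Heavy atoms from the SMILES: 15 C, 1 Cl, 3 N, 5 O.
Implicit hydrogens by atom environment:
  6 × C (aromatic): no H
  5 × C: 2 H each → 10
  4 × O: no H
  2 × C: 3 H each → 6
  2 × C: no H
  2 × N: 2 H each → 4
  1 × Cl: no H
  1 × N: 1 H
  1 × O: 1 H
  Total hydrogens = 22.
Molecular formula: C15H22ClN3O5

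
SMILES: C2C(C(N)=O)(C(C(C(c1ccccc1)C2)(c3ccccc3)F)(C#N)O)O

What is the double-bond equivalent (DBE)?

Molecular formula from the SMILES: C20H19FN2O3.
DoU = (2C + 2 + N − H − X)/2 = (2·20 + 2 + 2 − 19 − 1)/2 = 24/2 = 12.
(Structurally: 3 ring(s) + 9 π bond(s) = 12.)

12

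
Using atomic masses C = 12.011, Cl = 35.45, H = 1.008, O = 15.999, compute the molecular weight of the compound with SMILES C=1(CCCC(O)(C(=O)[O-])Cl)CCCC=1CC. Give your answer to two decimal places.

245.72

Molecular formula: C12H18ClO3-.
M = 12×12.011 + 1×35.45 + 18×1.008 + 3×15.999 = 245.72 g/mol.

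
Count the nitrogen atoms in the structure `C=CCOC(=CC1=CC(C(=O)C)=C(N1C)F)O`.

1

The symbol for nitrogen appears 1 time in the SMILES.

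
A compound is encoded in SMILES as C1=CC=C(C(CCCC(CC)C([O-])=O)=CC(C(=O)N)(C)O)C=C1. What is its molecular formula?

C18H24NO4-

Heavy atoms from the SMILES: 18 C, 1 N, 4 O.
Implicit hydrogens by atom environment:
  5 × C (aromatic): 1 H each → 5
  4 × C: 2 H each → 8
  4 × C: no H
  2 × C: 3 H each → 6
  2 × C: 1 H each → 2
  2 × O: no H
  1 × C (aromatic): no H
  1 × N: 2 H
  1 × O: 1 H
  1 × O (charge -1): no H
  Total hydrogens = 24.
Net charge -1.
Molecular formula: C18H24NO4-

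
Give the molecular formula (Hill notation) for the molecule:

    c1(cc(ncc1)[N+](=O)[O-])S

Heavy atoms from the SMILES: 5 C, 2 N, 2 O, 1 S.
Implicit hydrogens by atom environment:
  3 × C (aromatic): 1 H each → 3
  2 × C (aromatic): no H
  1 × N (aromatic): no H
  1 × N (charge +1): no H
  1 × O: no H
  1 × O (charge -1): no H
  1 × S: 1 H
  Total hydrogens = 4.
Molecular formula: C5H4N2O2S

C5H4N2O2S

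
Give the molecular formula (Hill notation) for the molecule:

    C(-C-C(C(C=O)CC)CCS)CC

C11H22OS

Heavy atoms from the SMILES: 11 C, 1 O, 1 S.
Implicit hydrogens by atom environment:
  6 × C: 2 H each → 12
  3 × C: 1 H each → 3
  2 × C: 3 H each → 6
  1 × O: no H
  1 × S: 1 H
  Total hydrogens = 22.
Molecular formula: C11H22OS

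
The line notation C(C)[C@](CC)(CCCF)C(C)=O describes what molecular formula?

C10H19FO

Heavy atoms from the SMILES: 10 C, 1 F, 1 O.
Implicit hydrogens by atom environment:
  5 × C: 2 H each → 10
  3 × C: 3 H each → 9
  2 × C: no H
  1 × F: no H
  1 × O: no H
  Total hydrogens = 19.
Molecular formula: C10H19FO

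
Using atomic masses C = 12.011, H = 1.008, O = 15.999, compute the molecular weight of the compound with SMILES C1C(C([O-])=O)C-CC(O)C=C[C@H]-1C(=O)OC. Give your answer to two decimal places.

Molecular formula: C11H15O5-.
M = 11×12.011 + 15×1.008 + 5×15.999 = 227.24 g/mol.

227.24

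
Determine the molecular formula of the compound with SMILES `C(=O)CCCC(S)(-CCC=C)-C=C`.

Heavy atoms from the SMILES: 11 C, 1 O, 1 S.
Implicit hydrogens by atom environment:
  7 × C: 2 H each → 14
  3 × C: 1 H each → 3
  1 × C: no H
  1 × O: no H
  1 × S: 1 H
  Total hydrogens = 18.
Molecular formula: C11H18OS

C11H18OS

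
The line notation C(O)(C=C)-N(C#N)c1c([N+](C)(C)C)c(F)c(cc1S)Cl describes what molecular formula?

C13H16ClFN3OS+

Heavy atoms from the SMILES: 13 C, 1 Cl, 1 F, 3 N, 1 O, 1 S.
Implicit hydrogens by atom environment:
  5 × C (aromatic): no H
  3 × C: 3 H each → 9
  2 × C: 1 H each → 2
  2 × N: no H
  1 × C: 2 H
  1 × C (aromatic): 1 H
  1 × C: no H
  1 × Cl: no H
  1 × F: no H
  1 × N (charge +1): no H
  1 × O: 1 H
  1 × S: 1 H
  Total hydrogens = 16.
Net charge +1.
Molecular formula: C13H16ClFN3OS+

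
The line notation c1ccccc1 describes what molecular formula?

C6H6

Heavy atoms from the SMILES: 6 C.
Implicit hydrogens by atom environment:
  6 × C (aromatic): 1 H each → 6
  Total hydrogens = 6.
Molecular formula: C6H6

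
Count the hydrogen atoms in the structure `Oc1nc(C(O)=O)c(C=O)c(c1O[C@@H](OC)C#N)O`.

Hydrogens are implicit in SMILES; fill each atom to its normal valence:
  5 × C (aromatic): no H
  4 × O: no H
  3 × O: 1 H each → 3
  2 × C: 1 H each → 2
  2 × C: no H
  1 × C: 3 H
  1 × N (aromatic): no H
  1 × N: no H
  Total hydrogens = 8.

8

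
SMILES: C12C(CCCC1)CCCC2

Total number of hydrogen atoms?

Hydrogens are implicit in SMILES; fill each atom to its normal valence:
  8 × C: 2 H each → 16
  2 × C: 1 H each → 2
  Total hydrogens = 18.

18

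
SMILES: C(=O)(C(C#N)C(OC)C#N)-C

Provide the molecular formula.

C7H8N2O2

Heavy atoms from the SMILES: 7 C, 2 N, 2 O.
Implicit hydrogens by atom environment:
  3 × C: no H
  2 × C: 3 H each → 6
  2 × C: 1 H each → 2
  2 × N: no H
  2 × O: no H
  Total hydrogens = 8.
Molecular formula: C7H8N2O2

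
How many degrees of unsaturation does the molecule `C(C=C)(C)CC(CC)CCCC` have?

1

Molecular formula from the SMILES: C12H24.
DoU = (2C + 2 + N − H − X)/2 = (2·12 + 2 + 0 − 24 − 0)/2 = 2/2 = 1.
(Structurally: 0 ring(s) + 1 π bond(s) = 1.)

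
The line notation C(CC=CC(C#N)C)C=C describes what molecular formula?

C9H13N

Heavy atoms from the SMILES: 9 C, 1 N.
Implicit hydrogens by atom environment:
  4 × C: 1 H each → 4
  3 × C: 2 H each → 6
  1 × C: 3 H
  1 × C: no H
  1 × N: no H
  Total hydrogens = 13.
Molecular formula: C9H13N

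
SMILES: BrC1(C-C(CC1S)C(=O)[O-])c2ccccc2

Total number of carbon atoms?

12

The symbol for carbon appears 12 times in the SMILES. Lowercase c denotes aromatic carbon and counts toward C.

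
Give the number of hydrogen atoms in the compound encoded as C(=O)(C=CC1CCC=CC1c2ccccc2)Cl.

15

Hydrogens are implicit in SMILES; fill each atom to its normal valence:
  6 × C: 1 H each → 6
  5 × C (aromatic): 1 H each → 5
  2 × C: 2 H each → 4
  1 × C: no H
  1 × C (aromatic): no H
  1 × Cl: no H
  1 × O: no H
  Total hydrogens = 15.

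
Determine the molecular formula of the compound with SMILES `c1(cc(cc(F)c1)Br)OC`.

Heavy atoms from the SMILES: 1 Br, 7 C, 1 F, 1 O.
Implicit hydrogens by atom environment:
  3 × C (aromatic): 1 H each → 3
  3 × C (aromatic): no H
  1 × Br: no H
  1 × C: 3 H
  1 × F: no H
  1 × O: no H
  Total hydrogens = 6.
Molecular formula: C7H6BrFO

C7H6BrFO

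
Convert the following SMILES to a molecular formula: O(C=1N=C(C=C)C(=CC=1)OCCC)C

C11H15NO2

Heavy atoms from the SMILES: 11 C, 1 N, 2 O.
Implicit hydrogens by atom environment:
  3 × C: 2 H each → 6
  3 × C (aromatic): no H
  2 × C: 3 H each → 6
  2 × C (aromatic): 1 H each → 2
  2 × O: no H
  1 × C: 1 H
  1 × N (aromatic): no H
  Total hydrogens = 15.
Molecular formula: C11H15NO2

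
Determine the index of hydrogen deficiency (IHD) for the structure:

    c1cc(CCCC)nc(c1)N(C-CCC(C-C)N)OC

Molecular formula from the SMILES: C16H29N3O.
DoU = (2C + 2 + N − H − X)/2 = (2·16 + 2 + 3 − 29 − 0)/2 = 8/2 = 4.
(Structurally: 1 ring(s) + 3 π bond(s) = 4.)

4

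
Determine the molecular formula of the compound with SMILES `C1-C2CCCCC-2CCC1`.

C10H18

Heavy atoms from the SMILES: 10 C.
Implicit hydrogens by atom environment:
  8 × C: 2 H each → 16
  2 × C: 1 H each → 2
  Total hydrogens = 18.
Molecular formula: C10H18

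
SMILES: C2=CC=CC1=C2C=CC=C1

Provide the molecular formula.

Heavy atoms from the SMILES: 10 C.
Implicit hydrogens by atom environment:
  8 × C (aromatic): 1 H each → 8
  2 × C (aromatic): no H
  Total hydrogens = 8.
Molecular formula: C10H8

C10H8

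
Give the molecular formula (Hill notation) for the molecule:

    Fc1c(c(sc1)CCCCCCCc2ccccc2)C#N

Heavy atoms from the SMILES: 18 C, 1 F, 1 N, 1 S.
Implicit hydrogens by atom environment:
  7 × C: 2 H each → 14
  6 × C (aromatic): 1 H each → 6
  4 × C (aromatic): no H
  1 × C: no H
  1 × F: no H
  1 × N: no H
  1 × S (aromatic): no H
  Total hydrogens = 20.
Molecular formula: C18H20FNS

C18H20FNS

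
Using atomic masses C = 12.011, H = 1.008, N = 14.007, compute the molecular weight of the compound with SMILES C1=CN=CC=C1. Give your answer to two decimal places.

79.10

Molecular formula: C5H5N.
M = 5×12.011 + 5×1.008 + 1×14.007 = 79.10 g/mol.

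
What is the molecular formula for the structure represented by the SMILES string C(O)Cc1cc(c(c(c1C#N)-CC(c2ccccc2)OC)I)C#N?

Heavy atoms from the SMILES: 19 C, 1 I, 2 N, 2 O.
Implicit hydrogens by atom environment:
  6 × C (aromatic): 1 H each → 6
  6 × C (aromatic): no H
  3 × C: 2 H each → 6
  2 × C: no H
  2 × N: no H
  1 × C: 3 H
  1 × C: 1 H
  1 × I: no H
  1 × O: 1 H
  1 × O: no H
  Total hydrogens = 17.
Molecular formula: C19H17IN2O2

C19H17IN2O2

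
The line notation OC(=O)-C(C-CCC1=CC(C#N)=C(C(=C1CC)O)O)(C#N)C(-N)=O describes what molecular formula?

C16H17N3O5

Heavy atoms from the SMILES: 16 C, 3 N, 5 O.
Implicit hydrogens by atom environment:
  5 × C (aromatic): no H
  5 × C: no H
  4 × C: 2 H each → 8
  3 × O: 1 H each → 3
  2 × N: no H
  2 × O: no H
  1 × C: 3 H
  1 × C (aromatic): 1 H
  1 × N: 2 H
  Total hydrogens = 17.
Molecular formula: C16H17N3O5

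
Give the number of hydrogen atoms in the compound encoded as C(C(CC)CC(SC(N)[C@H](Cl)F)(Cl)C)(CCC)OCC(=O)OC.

Hydrogens are implicit in SMILES; fill each atom to its normal valence:
  5 × C: 2 H each → 10
  4 × C: 3 H each → 12
  4 × C: 1 H each → 4
  3 × O: no H
  2 × C: no H
  2 × Cl: no H
  1 × F: no H
  1 × N: 2 H
  1 × S: no H
  Total hydrogens = 28.

28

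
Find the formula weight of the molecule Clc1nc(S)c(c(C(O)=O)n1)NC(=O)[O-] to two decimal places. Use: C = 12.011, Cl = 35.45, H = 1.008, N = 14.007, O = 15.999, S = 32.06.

Molecular formula: C6H3ClN3O4S-.
M = 6×12.011 + 1×35.45 + 3×1.008 + 3×14.007 + 4×15.999 + 1×32.06 = 248.62 g/mol.

248.62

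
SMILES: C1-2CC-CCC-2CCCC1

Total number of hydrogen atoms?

Hydrogens are implicit in SMILES; fill each atom to its normal valence:
  8 × C: 2 H each → 16
  2 × C: 1 H each → 2
  Total hydrogens = 18.

18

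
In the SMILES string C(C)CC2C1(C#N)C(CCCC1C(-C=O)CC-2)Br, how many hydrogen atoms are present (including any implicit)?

22

Hydrogens are implicit in SMILES; fill each atom to its normal valence:
  7 × C: 2 H each → 14
  5 × C: 1 H each → 5
  2 × C: no H
  1 × Br: no H
  1 × C: 3 H
  1 × N: no H
  1 × O: no H
  Total hydrogens = 22.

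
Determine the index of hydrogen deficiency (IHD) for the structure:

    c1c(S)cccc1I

4

Molecular formula from the SMILES: C6H5IS.
DoU = (2C + 2 + N − H − X)/2 = (2·6 + 2 + 0 − 5 − 1)/2 = 8/2 = 4.
(Structurally: 1 ring(s) + 3 π bond(s) = 4.)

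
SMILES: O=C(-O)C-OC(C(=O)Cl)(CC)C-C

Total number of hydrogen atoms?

Hydrogens are implicit in SMILES; fill each atom to its normal valence:
  3 × C: 2 H each → 6
  3 × C: no H
  3 × O: no H
  2 × C: 3 H each → 6
  1 × Cl: no H
  1 × O: 1 H
  Total hydrogens = 13.

13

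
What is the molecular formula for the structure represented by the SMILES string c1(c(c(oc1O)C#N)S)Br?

Heavy atoms from the SMILES: 1 Br, 5 C, 1 N, 2 O, 1 S.
Implicit hydrogens by atom environment:
  4 × C (aromatic): no H
  1 × Br: no H
  1 × C: no H
  1 × N: no H
  1 × O: 1 H
  1 × O (aromatic): no H
  1 × S: 1 H
  Total hydrogens = 2.
Molecular formula: C5H2BrNO2S

C5H2BrNO2S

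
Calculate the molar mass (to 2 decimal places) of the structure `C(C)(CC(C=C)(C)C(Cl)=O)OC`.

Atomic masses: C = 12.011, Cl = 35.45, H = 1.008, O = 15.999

190.67

Molecular formula: C9H15ClO2.
M = 9×12.011 + 1×35.45 + 15×1.008 + 2×15.999 = 190.67 g/mol.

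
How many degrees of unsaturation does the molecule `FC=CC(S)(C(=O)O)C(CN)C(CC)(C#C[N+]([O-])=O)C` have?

Molecular formula from the SMILES: C12H17FN2O4S.
DoU = (2C + 2 + N − H − X)/2 = (2·12 + 2 + 2 − 17 − 1)/2 = 10/2 = 5.
(Structurally: 0 ring(s) + 5 π bond(s) = 5.)

5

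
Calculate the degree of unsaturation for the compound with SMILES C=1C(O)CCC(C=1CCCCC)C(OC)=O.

Molecular formula from the SMILES: C13H22O3.
DoU = (2C + 2 + N − H − X)/2 = (2·13 + 2 + 0 − 22 − 0)/2 = 6/2 = 3.
(Structurally: 1 ring(s) + 2 π bond(s) = 3.)

3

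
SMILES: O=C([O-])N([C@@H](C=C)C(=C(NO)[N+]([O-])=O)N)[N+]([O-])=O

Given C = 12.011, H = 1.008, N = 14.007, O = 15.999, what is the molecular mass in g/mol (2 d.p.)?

262.16

Molecular formula: C6H8N5O7-.
M = 6×12.011 + 8×1.008 + 5×14.007 + 7×15.999 = 262.16 g/mol.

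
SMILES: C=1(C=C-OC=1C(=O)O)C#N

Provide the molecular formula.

Heavy atoms from the SMILES: 6 C, 1 N, 3 O.
Implicit hydrogens by atom environment:
  2 × C (aromatic): 1 H each → 2
  2 × C (aromatic): no H
  2 × C: no H
  1 × N: no H
  1 × O: 1 H
  1 × O (aromatic): no H
  1 × O: no H
  Total hydrogens = 3.
Molecular formula: C6H3NO3

C6H3NO3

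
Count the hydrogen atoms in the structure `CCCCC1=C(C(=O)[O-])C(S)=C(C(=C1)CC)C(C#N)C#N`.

17

Hydrogens are implicit in SMILES; fill each atom to its normal valence:
  5 × C (aromatic): no H
  4 × C: 2 H each → 8
  3 × C: no H
  2 × C: 3 H each → 6
  2 × N: no H
  1 × C (aromatic): 1 H
  1 × C: 1 H
  1 × O: no H
  1 × O (charge -1): no H
  1 × S: 1 H
  Total hydrogens = 17.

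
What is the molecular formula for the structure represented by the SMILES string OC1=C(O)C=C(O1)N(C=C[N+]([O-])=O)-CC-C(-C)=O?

Heavy atoms from the SMILES: 10 C, 2 N, 6 O.
Implicit hydrogens by atom environment:
  3 × C (aromatic): no H
  2 × C: 2 H each → 4
  2 × C: 1 H each → 2
  2 × O: 1 H each → 2
  2 × O: no H
  1 × C: 3 H
  1 × C (aromatic): 1 H
  1 × C: no H
  1 × N: no H
  1 × N (charge +1): no H
  1 × O (aromatic): no H
  1 × O (charge -1): no H
  Total hydrogens = 12.
Molecular formula: C10H12N2O6

C10H12N2O6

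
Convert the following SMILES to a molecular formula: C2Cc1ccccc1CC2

Heavy atoms from the SMILES: 10 C.
Implicit hydrogens by atom environment:
  4 × C: 2 H each → 8
  4 × C (aromatic): 1 H each → 4
  2 × C (aromatic): no H
  Total hydrogens = 12.
Molecular formula: C10H12

C10H12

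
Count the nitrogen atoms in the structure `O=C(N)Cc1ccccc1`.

The symbol for nitrogen appears 1 time in the SMILES.

1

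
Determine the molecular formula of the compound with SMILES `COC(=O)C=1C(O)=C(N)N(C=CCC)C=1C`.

C11H16N2O3

Heavy atoms from the SMILES: 11 C, 2 N, 3 O.
Implicit hydrogens by atom environment:
  4 × C (aromatic): no H
  3 × C: 3 H each → 9
  2 × C: 1 H each → 2
  2 × O: no H
  1 × C: 2 H
  1 × C: no H
  1 × N: 2 H
  1 × N (aromatic): no H
  1 × O: 1 H
  Total hydrogens = 16.
Molecular formula: C11H16N2O3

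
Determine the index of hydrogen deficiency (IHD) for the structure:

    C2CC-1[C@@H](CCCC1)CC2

2

Molecular formula from the SMILES: C10H18.
DoU = (2C + 2 + N − H − X)/2 = (2·10 + 2 + 0 − 18 − 0)/2 = 4/2 = 2.
(Structurally: 2 ring(s) + 0 π bond(s) = 2.)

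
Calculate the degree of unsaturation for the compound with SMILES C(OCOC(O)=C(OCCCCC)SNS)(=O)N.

2

Molecular formula from the SMILES: C9H18N2O5S2.
DoU = (2C + 2 + N − H − X)/2 = (2·9 + 2 + 2 − 18 − 0)/2 = 4/2 = 2.
(Structurally: 0 ring(s) + 2 π bond(s) = 2.)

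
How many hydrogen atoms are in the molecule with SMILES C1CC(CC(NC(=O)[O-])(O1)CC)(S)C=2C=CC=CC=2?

18

Hydrogens are implicit in SMILES; fill each atom to its normal valence:
  5 × C (aromatic): 1 H each → 5
  4 × C: 2 H each → 8
  3 × C: no H
  2 × O: no H
  1 × C: 3 H
  1 × C (aromatic): no H
  1 × N: 1 H
  1 × O (charge -1): no H
  1 × S: 1 H
  Total hydrogens = 18.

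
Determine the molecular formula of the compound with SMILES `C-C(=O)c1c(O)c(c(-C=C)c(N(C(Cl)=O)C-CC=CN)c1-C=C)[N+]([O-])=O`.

Heavy atoms from the SMILES: 17 C, 1 Cl, 3 N, 5 O.
Implicit hydrogens by atom environment:
  6 × C (aromatic): no H
  4 × C: 2 H each → 8
  4 × C: 1 H each → 4
  3 × O: no H
  2 × C: no H
  1 × C: 3 H
  1 × Cl: no H
  1 × N: 2 H
  1 × N: no H
  1 × N (charge +1): no H
  1 × O: 1 H
  1 × O (charge -1): no H
  Total hydrogens = 18.
Molecular formula: C17H18ClN3O5

C17H18ClN3O5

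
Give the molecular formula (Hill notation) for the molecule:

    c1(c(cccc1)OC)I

Heavy atoms from the SMILES: 7 C, 1 I, 1 O.
Implicit hydrogens by atom environment:
  4 × C (aromatic): 1 H each → 4
  2 × C (aromatic): no H
  1 × C: 3 H
  1 × I: no H
  1 × O: no H
  Total hydrogens = 7.
Molecular formula: C7H7IO

C7H7IO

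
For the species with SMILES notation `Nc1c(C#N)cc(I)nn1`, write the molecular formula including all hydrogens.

C5H3IN4

Heavy atoms from the SMILES: 5 C, 1 I, 4 N.
Implicit hydrogens by atom environment:
  3 × C (aromatic): no H
  2 × N (aromatic): no H
  1 × C (aromatic): 1 H
  1 × C: no H
  1 × I: no H
  1 × N: 2 H
  1 × N: no H
  Total hydrogens = 3.
Molecular formula: C5H3IN4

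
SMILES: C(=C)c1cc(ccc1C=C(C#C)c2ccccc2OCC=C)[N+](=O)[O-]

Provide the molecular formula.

Heavy atoms from the SMILES: 21 C, 1 N, 3 O.
Implicit hydrogens by atom environment:
  7 × C (aromatic): 1 H each → 7
  5 × C (aromatic): no H
  4 × C: 1 H each → 4
  3 × C: 2 H each → 6
  2 × C: no H
  2 × O: no H
  1 × N (charge +1): no H
  1 × O (charge -1): no H
  Total hydrogens = 17.
Molecular formula: C21H17NO3

C21H17NO3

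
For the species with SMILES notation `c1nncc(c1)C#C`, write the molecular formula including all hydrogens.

C6H4N2

Heavy atoms from the SMILES: 6 C, 2 N.
Implicit hydrogens by atom environment:
  3 × C (aromatic): 1 H each → 3
  2 × N (aromatic): no H
  1 × C: 1 H
  1 × C (aromatic): no H
  1 × C: no H
  Total hydrogens = 4.
Molecular formula: C6H4N2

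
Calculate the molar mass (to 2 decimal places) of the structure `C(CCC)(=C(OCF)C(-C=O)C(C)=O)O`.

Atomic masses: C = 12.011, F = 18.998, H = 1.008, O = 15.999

Molecular formula: C10H15FO4.
M = 10×12.011 + 1×18.998 + 15×1.008 + 4×15.999 = 218.22 g/mol.

218.22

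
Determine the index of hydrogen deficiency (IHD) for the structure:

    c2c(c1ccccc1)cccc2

Molecular formula from the SMILES: C12H10.
DoU = (2C + 2 + N − H − X)/2 = (2·12 + 2 + 0 − 10 − 0)/2 = 16/2 = 8.
(Structurally: 2 ring(s) + 6 π bond(s) = 8.)

8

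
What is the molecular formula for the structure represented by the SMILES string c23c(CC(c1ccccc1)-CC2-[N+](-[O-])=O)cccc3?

C16H15NO2

Heavy atoms from the SMILES: 16 C, 1 N, 2 O.
Implicit hydrogens by atom environment:
  9 × C (aromatic): 1 H each → 9
  3 × C (aromatic): no H
  2 × C: 2 H each → 4
  2 × C: 1 H each → 2
  1 × N (charge +1): no H
  1 × O: no H
  1 × O (charge -1): no H
  Total hydrogens = 15.
Molecular formula: C16H15NO2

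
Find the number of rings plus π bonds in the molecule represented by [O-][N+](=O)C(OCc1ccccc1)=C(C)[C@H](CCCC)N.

6

Molecular formula from the SMILES: C15H22N2O3.
DoU = (2C + 2 + N − H − X)/2 = (2·15 + 2 + 2 − 22 − 0)/2 = 12/2 = 6.
(Structurally: 1 ring(s) + 5 π bond(s) = 6.)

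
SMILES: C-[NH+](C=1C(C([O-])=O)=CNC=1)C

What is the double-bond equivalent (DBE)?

4

Molecular formula from the SMILES: C7H10N2O2.
DoU = (2C + 2 + N − H − X)/2 = (2·7 + 2 + 2 − 10 − 0)/2 = 8/2 = 4.
(Structurally: 1 ring(s) + 3 π bond(s) = 4.)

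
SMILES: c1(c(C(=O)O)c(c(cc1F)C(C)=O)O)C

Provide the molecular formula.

C10H9FO4

Heavy atoms from the SMILES: 10 C, 1 F, 4 O.
Implicit hydrogens by atom environment:
  5 × C (aromatic): no H
  2 × C: 3 H each → 6
  2 × C: no H
  2 × O: 1 H each → 2
  2 × O: no H
  1 × C (aromatic): 1 H
  1 × F: no H
  Total hydrogens = 9.
Molecular formula: C10H9FO4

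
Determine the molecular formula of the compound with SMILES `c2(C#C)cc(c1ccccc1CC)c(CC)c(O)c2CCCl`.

C20H21ClO

Heavy atoms from the SMILES: 20 C, 1 Cl, 1 O.
Implicit hydrogens by atom environment:
  7 × C (aromatic): no H
  5 × C (aromatic): 1 H each → 5
  4 × C: 2 H each → 8
  2 × C: 3 H each → 6
  1 × C: 1 H
  1 × C: no H
  1 × Cl: no H
  1 × O: 1 H
  Total hydrogens = 21.
Molecular formula: C20H21ClO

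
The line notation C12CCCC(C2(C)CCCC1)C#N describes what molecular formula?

Heavy atoms from the SMILES: 12 C, 1 N.
Implicit hydrogens by atom environment:
  7 × C: 2 H each → 14
  2 × C: 1 H each → 2
  2 × C: no H
  1 × C: 3 H
  1 × N: no H
  Total hydrogens = 19.
Molecular formula: C12H19N

C12H19N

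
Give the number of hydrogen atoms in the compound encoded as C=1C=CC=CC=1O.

6

Hydrogens are implicit in SMILES; fill each atom to its normal valence:
  5 × C (aromatic): 1 H each → 5
  1 × C (aromatic): no H
  1 × O: 1 H
  Total hydrogens = 6.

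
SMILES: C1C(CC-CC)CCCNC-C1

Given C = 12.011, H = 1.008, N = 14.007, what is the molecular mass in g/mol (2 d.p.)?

169.31

Molecular formula: C11H23N.
M = 11×12.011 + 23×1.008 + 1×14.007 = 169.31 g/mol.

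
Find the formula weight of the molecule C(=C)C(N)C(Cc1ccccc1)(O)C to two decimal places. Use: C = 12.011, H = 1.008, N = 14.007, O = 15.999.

191.27

Molecular formula: C12H17NO.
M = 12×12.011 + 17×1.008 + 1×14.007 + 1×15.999 = 191.27 g/mol.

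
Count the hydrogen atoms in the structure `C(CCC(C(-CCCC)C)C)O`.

Hydrogens are implicit in SMILES; fill each atom to its normal valence:
  6 × C: 2 H each → 12
  3 × C: 3 H each → 9
  2 × C: 1 H each → 2
  1 × O: 1 H
  Total hydrogens = 24.

24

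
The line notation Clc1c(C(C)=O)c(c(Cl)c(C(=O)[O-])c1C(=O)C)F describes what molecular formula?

C11H6Cl2FO4-

Heavy atoms from the SMILES: 11 C, 2 Cl, 1 F, 4 O.
Implicit hydrogens by atom environment:
  6 × C (aromatic): no H
  3 × C: no H
  3 × O: no H
  2 × C: 3 H each → 6
  2 × Cl: no H
  1 × F: no H
  1 × O (charge -1): no H
  Total hydrogens = 6.
Net charge -1.
Molecular formula: C11H6Cl2FO4-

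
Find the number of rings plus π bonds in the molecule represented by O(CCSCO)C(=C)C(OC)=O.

2

Molecular formula from the SMILES: C7H12O4S.
DoU = (2C + 2 + N − H − X)/2 = (2·7 + 2 + 0 − 12 − 0)/2 = 4/2 = 2.
(Structurally: 0 ring(s) + 2 π bond(s) = 2.)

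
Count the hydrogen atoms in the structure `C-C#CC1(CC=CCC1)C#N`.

11

Hydrogens are implicit in SMILES; fill each atom to its normal valence:
  4 × C: no H
  3 × C: 2 H each → 6
  2 × C: 1 H each → 2
  1 × C: 3 H
  1 × N: no H
  Total hydrogens = 11.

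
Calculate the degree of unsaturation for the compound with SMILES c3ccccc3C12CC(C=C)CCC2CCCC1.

7

Molecular formula from the SMILES: C18H24.
DoU = (2C + 2 + N − H − X)/2 = (2·18 + 2 + 0 − 24 − 0)/2 = 14/2 = 7.
(Structurally: 3 ring(s) + 4 π bond(s) = 7.)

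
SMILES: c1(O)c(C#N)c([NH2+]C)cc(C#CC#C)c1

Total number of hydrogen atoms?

9

Hydrogens are implicit in SMILES; fill each atom to its normal valence:
  4 × C (aromatic): no H
  4 × C: no H
  2 × C (aromatic): 1 H each → 2
  1 × C: 3 H
  1 × C: 1 H
  1 × N (charge +1): 2 H
  1 × N: no H
  1 × O: 1 H
  Total hydrogens = 9.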